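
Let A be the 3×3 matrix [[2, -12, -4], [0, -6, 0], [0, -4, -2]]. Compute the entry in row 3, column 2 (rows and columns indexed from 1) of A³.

Characteristic polynomial: λ^3 + 6λ^2 - 4λ - 24 = (λ - 2)(λ + 2)(λ + 6), so the eigenvalues are -6, -2, 2.
λ=2: eigenvector (1, 0, 0).
λ=-6: eigenvector (2, 1, 1).
λ=-2: eigenvector (1, 0, 1).
P = [[1, 2, 1], [0, 1, 0], [0, 1, 1]], D = diag(2, -6, -2), P⁻¹ = [[1, -1, -1], [0, 1, 0], [0, -1, 1]].
A³ = P·diag(8, -216, -8)·P⁻¹ = [[8, -432, -16], [0, -216, 0], [0, -208, -8]].
The requested entry is -208.

-208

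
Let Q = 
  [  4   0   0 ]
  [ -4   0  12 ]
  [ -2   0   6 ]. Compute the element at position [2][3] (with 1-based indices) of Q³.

432

Characteristic polynomial: s^3 - 10s^2 + 24s = s(s - 6)(s - 4), so the eigenvalues are 0, 4, 6.
s=4: eigenvector (1, 2, 1).
s=0: eigenvector (0, 1, 0).
s=6: eigenvector (0, 2, 1).
P = [[1, 0, 0], [2, 1, 2], [1, 0, 1]], D = diag(4, 0, 6), P⁻¹ = [[1, 0, 0], [0, 1, -2], [-1, 0, 1]].
Q³ = P·diag(64, 0, 216)·P⁻¹ = [[64, 0, 0], [-304, 0, 432], [-152, 0, 216]].
The requested entry is 432.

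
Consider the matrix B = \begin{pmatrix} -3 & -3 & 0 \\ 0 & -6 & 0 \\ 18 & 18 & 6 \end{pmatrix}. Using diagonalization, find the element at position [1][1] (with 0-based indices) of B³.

-216

Characteristic polynomial: μ^3 + 3μ^2 - 36μ - 108 = (μ - 6)(μ + 3)(μ + 6), so the eigenvalues are -6, -3, 6.
μ=-3: eigenvector (1, 0, -2).
μ=-6: eigenvector (1, 1, -3).
μ=6: eigenvector (0, 0, 1).
P = [[1, 1, 0], [0, 1, 0], [-2, -3, 1]], D = diag(-3, -6, 6), P⁻¹ = [[1, -1, 0], [0, 1, 0], [2, 1, 1]].
B³ = P·diag(-27, -216, 216)·P⁻¹ = [[-27, -189, 0], [0, -216, 0], [486, 810, 216]].
The requested entry is -216.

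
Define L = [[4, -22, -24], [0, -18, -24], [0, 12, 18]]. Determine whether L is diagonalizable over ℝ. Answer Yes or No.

Characteristic polynomial: p(r) = r^3 - 4r^2 - 36r + 144 = (r - 6)(r - 4)(r + 6).
All 3 eigenvalues are distinct, so L is diagonalizable.

Yes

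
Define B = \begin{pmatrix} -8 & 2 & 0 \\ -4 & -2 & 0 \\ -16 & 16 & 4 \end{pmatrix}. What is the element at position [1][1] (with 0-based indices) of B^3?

Characteristic polynomial: λ^3 + 6λ^2 - 16λ - 96 = (λ - 4)(λ + 4)(λ + 6), so the eigenvalues are -6, -4, 4.
λ=4: eigenvector (0, 0, 1).
λ=-4: eigenvector (1, 2, -2).
λ=-6: eigenvector (1, 1, 0).
P = [[0, 1, 1], [0, 2, 1], [1, -2, 0]], D = diag(4, -4, -6), P⁻¹ = [[-2, 2, 1], [-1, 1, 0], [2, -1, 0]].
B³ = P·diag(64, -64, -216)·P⁻¹ = [[-368, 152, 0], [-304, 88, 0], [-256, 256, 64]].
The requested entry is 88.

88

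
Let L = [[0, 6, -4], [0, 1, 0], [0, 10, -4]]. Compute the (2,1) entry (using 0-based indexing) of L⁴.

-510

Characteristic polynomial: μ^3 + 3μ^2 - 4μ = μ(μ - 1)(μ + 4), so the eigenvalues are -4, 0, 1.
μ=-4: eigenvector (1, 0, 1).
μ=1: eigenvector (-2, 1, 2).
μ=0: eigenvector (-1, 0, 0).
P = [[1, -2, -1], [0, 1, 0], [1, 2, 0]], D = diag(-4, 1, 0), P⁻¹ = [[0, -2, 1], [0, 1, 0], [-1, -4, 1]].
L⁴ = P·diag(256, 1, 0)·P⁻¹ = [[0, -514, 256], [0, 1, 0], [0, -510, 256]].
The requested entry is -510.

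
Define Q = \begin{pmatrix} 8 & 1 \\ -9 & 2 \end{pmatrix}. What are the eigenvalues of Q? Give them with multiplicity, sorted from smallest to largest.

5, 5

Characteristic polynomial: p(t) = t^2 - 10t + 25 = (t - 5)^2.
Roots (with multiplicity): 5, 5.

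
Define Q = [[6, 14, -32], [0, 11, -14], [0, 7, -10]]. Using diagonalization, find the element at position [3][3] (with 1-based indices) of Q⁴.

Characteristic polynomial: λ^3 - 7λ^2 - 6λ + 72 = (λ - 6)(λ - 4)(λ + 3), so the eigenvalues are -3, 4, 6.
λ=6: eigenvector (1, 0, 0).
λ=4: eigenvector (-2, -2, -1).
λ=-3: eigenvector (2, 1, 1).
P = [[1, -2, 2], [0, -2, 1], [0, -1, 1]], D = diag(6, 4, -3), P⁻¹ = [[1, 0, -2], [0, -1, 1], [0, -1, 2]].
Q⁴ = P·diag(1296, 256, 81)·P⁻¹ = [[1296, 350, -2780], [0, 431, -350], [0, 175, -94]].
The requested entry is -94.

-94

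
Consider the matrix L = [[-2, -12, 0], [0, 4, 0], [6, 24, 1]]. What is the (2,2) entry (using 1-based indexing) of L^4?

Characteristic polynomial: r^3 - 3r^2 - 6r + 8 = (r - 4)(r - 1)(r + 2), so the eigenvalues are -2, 1, 4.
r=-2: eigenvector (1, 0, -2).
r=4: eigenvector (-2, 1, 4).
r=1: eigenvector (0, 0, 1).
P = [[1, -2, 0], [0, 1, 0], [-2, 4, 1]], D = diag(-2, 4, 1), P⁻¹ = [[1, 2, 0], [0, 1, 0], [2, 0, 1]].
L⁴ = P·diag(16, 256, 1)·P⁻¹ = [[16, -480, 0], [0, 256, 0], [-30, 960, 1]].
The requested entry is 256.

256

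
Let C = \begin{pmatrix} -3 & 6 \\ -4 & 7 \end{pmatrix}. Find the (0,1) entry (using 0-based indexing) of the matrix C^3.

78

Characteristic polynomial: r^2 - 4r + 3 = (r - 3)(r - 1), so the eigenvalues are 1, 3.
r=1: eigenvector (-3, -2).
r=3: eigenvector (1, 1).
P = [[-3, 1], [-2, 1]], D = diag(1, 3), P⁻¹ = [[-1, 1], [-2, 3]].
C³ = P·diag(1, 27)·P⁻¹ = [[-51, 78], [-52, 79]].
The requested entry is 78.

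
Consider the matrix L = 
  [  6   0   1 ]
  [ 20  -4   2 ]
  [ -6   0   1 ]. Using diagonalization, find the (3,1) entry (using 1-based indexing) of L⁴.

Characteristic polynomial: μ^3 - 3μ^2 - 16μ + 48 = (μ - 4)(μ - 3)(μ + 4), so the eigenvalues are -4, 3, 4.
μ=3: eigenvector (-1, -2, 3).
μ=-4: eigenvector (0, 1, 0).
μ=4: eigenvector (-1, -2, 2).
P = [[-1, 0, -1], [-2, 1, -2], [3, 0, 2]], D = diag(3, -4, 4), P⁻¹ = [[2, 0, 1], [-2, 1, 0], [-3, 0, -1]].
L⁴ = P·diag(81, 256, 256)·P⁻¹ = [[606, 0, 175], [700, 256, 350], [-1050, 0, -269]].
The requested entry is -1050.

-1050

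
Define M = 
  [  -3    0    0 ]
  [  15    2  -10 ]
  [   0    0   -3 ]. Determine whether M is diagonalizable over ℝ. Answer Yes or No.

Yes

Characteristic polynomial: p(s) = s^3 + 4s^2 - 3s - 18 = (s - 2)(s + 3)^2.
s = -3 has algebraic multiplicity 2; rank(M + 3I) = 1, so geometric multiplicity = 2.
Every eigenvalue has geometric = algebraic multiplicity, so M is diagonalizable.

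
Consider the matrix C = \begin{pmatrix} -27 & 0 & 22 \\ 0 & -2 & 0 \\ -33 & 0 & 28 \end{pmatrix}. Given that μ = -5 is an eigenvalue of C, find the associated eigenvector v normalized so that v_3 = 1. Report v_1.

1

C + 5I = [[-22, 0, 22], [0, 3, 0], [-33, 0, 33]].
Solving (C + 5I)v = 0 gives the eigenspace spanned by (1, 0, 1).
With v_3 = 1, v = (1, 0, 1), so v_1 = 1.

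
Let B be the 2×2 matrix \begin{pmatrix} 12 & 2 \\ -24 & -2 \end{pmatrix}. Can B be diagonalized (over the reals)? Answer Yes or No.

Characteristic polynomial: p(s) = s^2 - 10s + 24 = (s - 6)(s - 4).
All 2 eigenvalues are distinct, so B is diagonalizable.

Yes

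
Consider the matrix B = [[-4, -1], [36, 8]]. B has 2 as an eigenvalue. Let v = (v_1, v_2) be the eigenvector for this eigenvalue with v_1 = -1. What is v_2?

B − 2I = [[-6, -1], [36, 6]].
Solving (B − 2I)v = 0 gives the eigenspace spanned by (-1, 6).
With v_1 = -1, v = (-1, 6), so v_2 = 6.

6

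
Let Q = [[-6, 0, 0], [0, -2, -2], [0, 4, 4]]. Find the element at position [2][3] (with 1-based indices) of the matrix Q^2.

Characteristic polynomial: s^3 + 4s^2 - 12s = s(s - 2)(s + 6), so the eigenvalues are -6, 0, 2.
s=0: eigenvector (0, 1, -1).
s=-6: eigenvector (1, 0, 0).
s=2: eigenvector (0, -1, 2).
P = [[0, 1, 0], [1, 0, -1], [-1, 0, 2]], D = diag(0, -6, 2), P⁻¹ = [[0, 2, 1], [1, 0, 0], [0, 1, 1]].
Q² = P·diag(0, 36, 4)·P⁻¹ = [[36, 0, 0], [0, -4, -4], [0, 8, 8]].
The requested entry is -4.

-4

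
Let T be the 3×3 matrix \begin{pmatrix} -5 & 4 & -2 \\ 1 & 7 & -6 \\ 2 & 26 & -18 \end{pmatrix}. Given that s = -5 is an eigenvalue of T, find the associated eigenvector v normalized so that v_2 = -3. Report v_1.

T + 5I = [[0, 4, -2], [1, 12, -6], [2, 26, -13]].
Solving (T + 5I)v = 0 gives the eigenspace spanned by (0, -3, -6).
With v_2 = -3, v = (0, -3, -6), so v_1 = 0.

0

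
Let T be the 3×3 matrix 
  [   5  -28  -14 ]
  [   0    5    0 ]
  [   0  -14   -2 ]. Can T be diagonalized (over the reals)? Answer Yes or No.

Characteristic polynomial: p(μ) = μ^3 - 8μ^2 + 5μ + 50 = (μ - 5)^2(μ + 2).
μ = 5 has algebraic multiplicity 2; rank(T − 5I) = 1, so geometric multiplicity = 2.
Every eigenvalue has geometric = algebraic multiplicity, so T is diagonalizable.

Yes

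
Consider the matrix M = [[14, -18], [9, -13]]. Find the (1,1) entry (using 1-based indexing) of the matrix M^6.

Characteristic polynomial: t^2 - t - 20 = (t - 5)(t + 4), so the eigenvalues are -4, 5.
t=5: eigenvector (2, 1).
t=-4: eigenvector (1, 1).
P = [[2, 1], [1, 1]], D = diag(5, -4), P⁻¹ = [[1, -1], [-1, 2]].
M⁶ = P·diag(15625, 4096)·P⁻¹ = [[27154, -23058], [11529, -7433]].
The requested entry is 27154.

27154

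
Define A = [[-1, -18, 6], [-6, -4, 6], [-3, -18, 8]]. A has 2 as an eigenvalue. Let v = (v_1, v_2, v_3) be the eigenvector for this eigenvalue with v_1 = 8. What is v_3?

A − 2I = [[-3, -18, 6], [-6, -6, 6], [-3, -18, 6]].
Solving (A − 2I)v = 0 gives the eigenspace spanned by (8, 2, 10).
With v_1 = 8, v = (8, 2, 10), so v_3 = 10.

10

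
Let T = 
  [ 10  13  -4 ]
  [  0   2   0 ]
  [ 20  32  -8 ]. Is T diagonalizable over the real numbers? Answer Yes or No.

No

Characteristic polynomial: p(r) = r^3 - 4r^2 + 4r = r(r - 2)^2.
r = 2 has algebraic multiplicity 2; rank(T − 2I) = 2, so geometric multiplicity = 1.
Geometric multiplicity < algebraic multiplicity, so T is not diagonalizable.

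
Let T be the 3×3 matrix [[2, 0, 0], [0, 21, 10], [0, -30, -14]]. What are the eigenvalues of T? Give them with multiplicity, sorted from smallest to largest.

Characteristic polynomial: p(r) = r^3 - 9r^2 + 20r - 12 = (r - 6)(r - 2)(r - 1).
Roots (with multiplicity): 1, 2, 6.

1, 2, 6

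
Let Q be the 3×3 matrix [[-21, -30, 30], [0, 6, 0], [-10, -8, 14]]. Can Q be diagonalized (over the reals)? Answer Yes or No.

Yes

Characteristic polynomial: p(s) = s^3 + s^2 - 36s - 36 = (s - 6)(s + 1)(s + 6).
All 3 eigenvalues are distinct, so Q is diagonalizable.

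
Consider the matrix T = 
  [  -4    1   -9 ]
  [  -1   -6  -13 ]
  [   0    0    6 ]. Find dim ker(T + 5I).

1

T + 5I = [[1, 1, -9], [-1, -1, -13], [0, 0, 11]].
This matrix has rank 2, so its null space has dimension 3 − 2 = 1.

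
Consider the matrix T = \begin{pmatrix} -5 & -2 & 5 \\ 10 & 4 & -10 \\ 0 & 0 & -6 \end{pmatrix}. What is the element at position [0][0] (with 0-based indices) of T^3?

-5

Characteristic polynomial: μ^3 + 7μ^2 + 6μ = μ(μ + 1)(μ + 6), so the eigenvalues are -6, -1, 0.
μ=-6: eigenvector (-1, 2, 1).
μ=0: eigenvector (-2, 5, 0).
μ=-1: eigenvector (1, -2, 0).
P = [[-1, -2, 1], [2, 5, -2], [1, 0, 0]], D = diag(-6, 0, -1), P⁻¹ = [[0, 0, 1], [2, 1, 0], [5, 2, 1]].
T³ = P·diag(-216, 0, -1)·P⁻¹ = [[-5, -2, 215], [10, 4, -430], [0, 0, -216]].
The requested entry is -5.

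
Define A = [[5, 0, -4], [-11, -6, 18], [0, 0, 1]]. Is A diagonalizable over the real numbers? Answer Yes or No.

Characteristic polynomial: p(s) = s^3 - 31s + 30 = (s - 5)(s - 1)(s + 6).
All 3 eigenvalues are distinct, so A is diagonalizable.

Yes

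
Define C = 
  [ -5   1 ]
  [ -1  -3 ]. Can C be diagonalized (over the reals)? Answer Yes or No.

No

Characteristic polynomial: p(t) = t^2 + 8t + 16 = (t + 4)^2.
t = -4 has algebraic multiplicity 2; rank(C + 4I) = 1, so geometric multiplicity = 1.
Geometric multiplicity < algebraic multiplicity, so C is not diagonalizable.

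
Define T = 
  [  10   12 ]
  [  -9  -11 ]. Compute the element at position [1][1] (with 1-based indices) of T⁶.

-188

Characteristic polynomial: μ^2 + μ - 2 = (μ - 1)(μ + 2), so the eigenvalues are -2, 1.
μ=-2: eigenvector (-1, 1).
μ=1: eigenvector (4, -3).
P = [[-1, 4], [1, -3]], D = diag(-2, 1), P⁻¹ = [[3, 4], [1, 1]].
T⁶ = P·diag(64, 1)·P⁻¹ = [[-188, -252], [189, 253]].
The requested entry is -188.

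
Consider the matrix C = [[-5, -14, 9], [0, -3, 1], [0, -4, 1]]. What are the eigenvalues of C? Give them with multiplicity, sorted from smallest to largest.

Characteristic polynomial: p(t) = t^3 + 7t^2 + 11t + 5 = (t + 1)^2(t + 5).
Roots (with multiplicity): -5, -1, -1.

-5, -1, -1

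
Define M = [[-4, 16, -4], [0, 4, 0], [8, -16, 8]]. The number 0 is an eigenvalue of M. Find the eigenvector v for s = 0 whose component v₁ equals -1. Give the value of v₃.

M = [[-4, 16, -4], [0, 4, 0], [8, -16, 8]].
Solving (M)v = 0 gives the eigenspace spanned by (-1, 0, 1).
With v₁ = -1, v = (-1, 0, 1), so v₃ = 1.

1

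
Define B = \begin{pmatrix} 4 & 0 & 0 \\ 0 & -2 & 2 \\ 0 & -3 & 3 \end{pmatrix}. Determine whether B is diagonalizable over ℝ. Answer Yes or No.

Characteristic polynomial: p(μ) = μ^3 - 5μ^2 + 4μ = μ(μ - 4)(μ - 1).
All 3 eigenvalues are distinct, so B is diagonalizable.

Yes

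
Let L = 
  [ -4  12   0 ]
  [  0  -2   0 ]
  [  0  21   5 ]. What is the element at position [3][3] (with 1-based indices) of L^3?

125

Characteristic polynomial: s^3 + s^2 - 22s - 40 = (s - 5)(s + 2)(s + 4), so the eigenvalues are -4, -2, 5.
s=-4: eigenvector (1, 0, 0).
s=5: eigenvector (0, 0, 1).
s=-2: eigenvector (6, 1, -3).
P = [[1, 0, 6], [0, 0, 1], [0, 1, -3]], D = diag(-4, 5, -2), P⁻¹ = [[1, -6, 0], [0, 3, 1], [0, 1, 0]].
L³ = P·diag(-64, 125, -8)·P⁻¹ = [[-64, 336, 0], [0, -8, 0], [0, 399, 125]].
The requested entry is 125.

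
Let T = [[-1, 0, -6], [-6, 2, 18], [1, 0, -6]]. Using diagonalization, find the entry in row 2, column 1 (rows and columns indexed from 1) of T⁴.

Characteristic polynomial: s^3 + 5s^2 - 2s - 24 = (s - 2)(s + 3)(s + 4), so the eigenvalues are -4, -3, 2.
s=2: eigenvector (0, 1, 0).
s=-3: eigenvector (3, 0, 1).
s=-4: eigenvector (2, -1, 1).
P = [[0, 3, 2], [1, 0, -1], [0, 1, 1]], D = diag(2, -3, -4), P⁻¹ = [[-1, 1, 3], [1, 0, -2], [-1, 0, 3]].
T⁴ = P·diag(16, 81, 256)·P⁻¹ = [[-269, 0, 1050], [240, 16, -720], [-175, 0, 606]].
The requested entry is 240.

240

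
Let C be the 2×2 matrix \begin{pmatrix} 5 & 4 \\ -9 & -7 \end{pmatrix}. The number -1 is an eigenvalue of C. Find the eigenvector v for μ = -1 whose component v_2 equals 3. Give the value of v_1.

-2

C + 1I = [[6, 4], [-9, -6]].
Solving (C + 1I)v = 0 gives the eigenspace spanned by (-2, 3).
With v_2 = 3, v = (-2, 3), so v_1 = -2.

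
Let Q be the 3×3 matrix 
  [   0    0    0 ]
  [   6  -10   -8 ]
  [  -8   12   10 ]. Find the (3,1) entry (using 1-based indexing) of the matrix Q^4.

Characteristic polynomial: s^3 - 4s = s(s - 2)(s + 2), so the eigenvalues are -2, 0, 2.
s=-2: eigenvector (0, 1, -1).
s=0: eigenvector (1, -1, 2).
s=2: eigenvector (0, -2, 3).
P = [[0, 1, 0], [1, -1, -2], [-1, 2, 3]], D = diag(-2, 0, 2), P⁻¹ = [[-1, 3, 2], [1, 0, 0], [-1, 1, 1]].
Q⁴ = P·diag(16, 0, 16)·P⁻¹ = [[0, 0, 0], [16, 16, 0], [-32, 0, 16]].
The requested entry is -32.

-32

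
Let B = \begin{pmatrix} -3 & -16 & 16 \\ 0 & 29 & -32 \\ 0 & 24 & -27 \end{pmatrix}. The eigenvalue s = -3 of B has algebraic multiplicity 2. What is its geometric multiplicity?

B + 3I = [[0, -16, 16], [0, 32, -32], [0, 24, -24]].
This matrix has rank 1, so its null space has dimension 3 − 1 = 2.

2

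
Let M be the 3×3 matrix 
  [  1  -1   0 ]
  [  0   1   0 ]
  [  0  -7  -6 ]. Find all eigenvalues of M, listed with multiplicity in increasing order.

-6, 1, 1

Characteristic polynomial: p(r) = r^3 + 4r^2 - 11r + 6 = (r - 1)^2(r + 6).
Roots (with multiplicity): -6, 1, 1.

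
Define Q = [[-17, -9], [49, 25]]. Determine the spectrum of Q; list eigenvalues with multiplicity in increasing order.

Characteristic polynomial: p(s) = s^2 - 8s + 16 = (s - 4)^2.
Roots (with multiplicity): 4, 4.

4, 4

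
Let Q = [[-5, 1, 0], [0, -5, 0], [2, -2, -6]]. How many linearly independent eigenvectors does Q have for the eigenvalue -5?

Q + 5I = [[0, 1, 0], [0, 0, 0], [2, -2, -1]].
This matrix has rank 2, so its null space has dimension 3 − 2 = 1.

1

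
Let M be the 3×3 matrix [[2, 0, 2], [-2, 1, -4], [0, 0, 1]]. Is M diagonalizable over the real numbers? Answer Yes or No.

Characteristic polynomial: p(s) = s^3 - 4s^2 + 5s - 2 = (s - 2)(s - 1)^2.
s = 1 has algebraic multiplicity 2; rank(M − 1I) = 1, so geometric multiplicity = 2.
Every eigenvalue has geometric = algebraic multiplicity, so M is diagonalizable.

Yes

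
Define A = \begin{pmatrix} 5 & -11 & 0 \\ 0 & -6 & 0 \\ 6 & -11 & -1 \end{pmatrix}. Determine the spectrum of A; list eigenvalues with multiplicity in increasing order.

-6, -1, 5

Characteristic polynomial: p(λ) = λ^3 + 2λ^2 - 29λ - 30 = (λ - 5)(λ + 1)(λ + 6).
Roots (with multiplicity): -6, -1, 5.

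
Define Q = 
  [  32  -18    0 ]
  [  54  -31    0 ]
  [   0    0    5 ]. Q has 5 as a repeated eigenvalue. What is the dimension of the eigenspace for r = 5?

Q − 5I = [[27, -18, 0], [54, -36, 0], [0, 0, 0]].
This matrix has rank 1, so its null space has dimension 3 − 1 = 2.

2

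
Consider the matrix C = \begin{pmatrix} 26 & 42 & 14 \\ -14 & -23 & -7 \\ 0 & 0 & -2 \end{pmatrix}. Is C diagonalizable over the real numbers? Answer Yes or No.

Characteristic polynomial: p(μ) = μ^3 - μ^2 - 16μ - 20 = (μ - 5)(μ + 2)^2.
μ = -2 has algebraic multiplicity 2; rank(C + 2I) = 1, so geometric multiplicity = 2.
Every eigenvalue has geometric = algebraic multiplicity, so C is diagonalizable.

Yes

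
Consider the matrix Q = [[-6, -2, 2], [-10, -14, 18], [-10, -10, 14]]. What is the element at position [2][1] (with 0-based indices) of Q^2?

20

Characteristic polynomial: s^3 + 6s^2 - 16s - 96 = (s - 4)(s + 4)(s + 6), so the eigenvalues are -6, -4, 4.
s=-6: eigenvector (1, 1, 1).
s=4: eigenvector (0, 1, 1).
s=-4: eigenvector (1, -1, 0).
P = [[1, 0, 1], [1, 1, -1], [1, 1, 0]], D = diag(-6, 4, -4), P⁻¹ = [[1, 1, -1], [-1, -1, 2], [0, -1, 1]].
Q² = P·diag(36, 16, 16)·P⁻¹ = [[36, 20, -20], [20, 36, -20], [20, 20, -4]].
The requested entry is 20.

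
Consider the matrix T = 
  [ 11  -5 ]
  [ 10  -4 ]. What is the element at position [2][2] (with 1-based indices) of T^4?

-1294

Characteristic polynomial: s^2 - 7s + 6 = (s - 6)(s - 1), so the eigenvalues are 1, 6.
s=6: eigenvector (1, 1).
s=1: eigenvector (1, 2).
P = [[1, 1], [1, 2]], D = diag(6, 1), P⁻¹ = [[2, -1], [-1, 1]].
T⁴ = P·diag(1296, 1)·P⁻¹ = [[2591, -1295], [2590, -1294]].
The requested entry is -1294.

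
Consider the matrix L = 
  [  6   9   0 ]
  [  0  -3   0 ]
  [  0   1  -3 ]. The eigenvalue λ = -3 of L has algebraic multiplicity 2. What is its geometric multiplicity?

1

L + 3I = [[9, 9, 0], [0, 0, 0], [0, 1, 0]].
This matrix has rank 2, so its null space has dimension 3 − 2 = 1.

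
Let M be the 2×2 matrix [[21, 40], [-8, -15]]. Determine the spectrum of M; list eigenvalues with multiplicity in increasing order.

Characteristic polynomial: p(t) = t^2 - 6t + 5 = (t - 5)(t - 1).
Roots (with multiplicity): 1, 5.

1, 5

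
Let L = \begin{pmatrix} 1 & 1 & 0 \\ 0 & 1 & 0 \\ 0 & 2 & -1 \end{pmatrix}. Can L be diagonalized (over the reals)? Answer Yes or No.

No

Characteristic polynomial: p(s) = s^3 - s^2 - s + 1 = (s - 1)^2(s + 1).
s = 1 has algebraic multiplicity 2; rank(L − 1I) = 2, so geometric multiplicity = 1.
Geometric multiplicity < algebraic multiplicity, so L is not diagonalizable.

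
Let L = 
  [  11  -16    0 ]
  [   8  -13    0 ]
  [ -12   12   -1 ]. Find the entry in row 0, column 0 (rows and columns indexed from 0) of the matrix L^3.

179

Characteristic polynomial: λ^3 + 3λ^2 - 13λ - 15 = (λ - 3)(λ + 1)(λ + 5), so the eigenvalues are -5, -1, 3.
λ=-5: eigenvector (1, 1, 0).
λ=3: eigenvector (2, 1, -3).
λ=-1: eigenvector (0, 0, 1).
P = [[1, 2, 0], [1, 1, 0], [0, -3, 1]], D = diag(-5, 3, -1), P⁻¹ = [[-1, 2, 0], [1, -1, 0], [3, -3, 1]].
L³ = P·diag(-125, 27, -1)·P⁻¹ = [[179, -304, 0], [152, -277, 0], [-84, 84, -1]].
The requested entry is 179.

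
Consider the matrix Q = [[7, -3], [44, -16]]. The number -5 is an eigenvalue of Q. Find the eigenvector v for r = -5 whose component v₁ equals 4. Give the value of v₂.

Q + 5I = [[12, -3], [44, -11]].
Solving (Q + 5I)v = 0 gives the eigenspace spanned by (4, 16).
With v₁ = 4, v = (4, 16), so v₂ = 16.

16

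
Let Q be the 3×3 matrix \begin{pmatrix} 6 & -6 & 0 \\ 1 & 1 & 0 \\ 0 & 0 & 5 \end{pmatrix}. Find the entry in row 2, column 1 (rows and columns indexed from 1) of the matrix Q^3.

37

Characteristic polynomial: s^3 - 12s^2 + 47s - 60 = (s - 5)(s - 4)(s - 3), so the eigenvalues are 3, 4, 5.
s=3: eigenvector (2, 1, 0).
s=4: eigenvector (-3, -1, 0).
s=5: eigenvector (0, 0, 1).
P = [[2, -3, 0], [1, -1, 0], [0, 0, 1]], D = diag(3, 4, 5), P⁻¹ = [[-1, 3, 0], [-1, 2, 0], [0, 0, 1]].
Q³ = P·diag(27, 64, 125)·P⁻¹ = [[138, -222, 0], [37, -47, 0], [0, 0, 125]].
The requested entry is 37.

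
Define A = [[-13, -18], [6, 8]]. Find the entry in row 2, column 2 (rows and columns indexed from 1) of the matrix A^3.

188

Characteristic polynomial: s^2 + 5s + 4 = (s + 1)(s + 4), so the eigenvalues are -4, -1.
s=-4: eigenvector (-2, 1).
s=-1: eigenvector (-3, 2).
P = [[-2, -3], [1, 2]], D = diag(-4, -1), P⁻¹ = [[-2, -3], [1, 2]].
A³ = P·diag(-64, -1)·P⁻¹ = [[-253, -378], [126, 188]].
The requested entry is 188.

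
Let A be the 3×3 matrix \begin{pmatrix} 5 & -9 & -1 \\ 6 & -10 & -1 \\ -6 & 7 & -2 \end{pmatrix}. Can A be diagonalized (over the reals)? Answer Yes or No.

Characteristic polynomial: p(s) = s^3 + 7s^2 + 15s + 9 = (s + 1)(s + 3)^2.
s = -3 has algebraic multiplicity 2; rank(A + 3I) = 2, so geometric multiplicity = 1.
Geometric multiplicity < algebraic multiplicity, so A is not diagonalizable.

No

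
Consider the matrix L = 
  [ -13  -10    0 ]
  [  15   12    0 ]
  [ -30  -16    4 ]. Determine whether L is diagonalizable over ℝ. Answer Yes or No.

Yes

Characteristic polynomial: p(μ) = μ^3 - 3μ^2 - 10μ + 24 = (μ - 4)(μ - 2)(μ + 3).
All 3 eigenvalues are distinct, so L is diagonalizable.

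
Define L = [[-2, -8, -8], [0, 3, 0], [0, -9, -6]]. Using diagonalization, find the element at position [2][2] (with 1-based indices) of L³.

27

Characteristic polynomial: r^3 + 5r^2 - 12r - 36 = (r - 3)(r + 2)(r + 6), so the eigenvalues are -6, -2, 3.
r=-2: eigenvector (1, 0, 0).
r=-6: eigenvector (2, 0, 1).
r=3: eigenvector (0, 1, -1).
P = [[1, 2, 0], [0, 0, 1], [0, 1, -1]], D = diag(-2, -6, 3), P⁻¹ = [[1, -2, -2], [0, 1, 1], [0, 1, 0]].
L³ = P·diag(-8, -216, 27)·P⁻¹ = [[-8, -416, -416], [0, 27, 0], [0, -243, -216]].
The requested entry is 27.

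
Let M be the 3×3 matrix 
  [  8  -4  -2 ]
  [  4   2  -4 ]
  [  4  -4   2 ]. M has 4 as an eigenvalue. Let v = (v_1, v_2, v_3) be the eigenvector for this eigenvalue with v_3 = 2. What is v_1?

M − 4I = [[4, -4, -2], [4, -2, -4], [4, -4, -2]].
Solving (M − 4I)v = 0 gives the eigenspace spanned by (3, 2, 2).
With v_3 = 2, v = (3, 2, 2), so v_1 = 3.

3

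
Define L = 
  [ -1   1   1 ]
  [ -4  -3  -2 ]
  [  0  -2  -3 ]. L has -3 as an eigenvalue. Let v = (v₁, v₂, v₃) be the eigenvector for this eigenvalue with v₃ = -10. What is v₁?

L + 3I = [[2, 1, 1], [-4, 0, -2], [0, -2, 0]].
Solving (L + 3I)v = 0 gives the eigenspace spanned by (5, 0, -10).
With v₃ = -10, v = (5, 0, -10), so v₁ = 5.

5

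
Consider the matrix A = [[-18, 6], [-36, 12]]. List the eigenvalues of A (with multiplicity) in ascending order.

Characteristic polynomial: p(μ) = μ^2 + 6μ = μ(μ + 6).
Roots (with multiplicity): -6, 0.

-6, 0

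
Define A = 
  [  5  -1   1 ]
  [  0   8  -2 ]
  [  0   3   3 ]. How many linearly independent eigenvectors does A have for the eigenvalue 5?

1

A − 5I = [[0, -1, 1], [0, 3, -2], [0, 3, -2]].
This matrix has rank 2, so its null space has dimension 3 − 2 = 1.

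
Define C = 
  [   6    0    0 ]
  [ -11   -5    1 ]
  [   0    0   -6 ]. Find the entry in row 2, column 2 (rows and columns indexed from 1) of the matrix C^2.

Characteristic polynomial: λ^3 + 5λ^2 - 36λ - 180 = (λ - 6)(λ + 5)(λ + 6), so the eigenvalues are -6, -5, 6.
λ=-5: eigenvector (0, 1, 0).
λ=6: eigenvector (1, -1, 0).
λ=-6: eigenvector (0, -1, 1).
P = [[0, 1, 0], [1, -1, -1], [0, 0, 1]], D = diag(-5, 6, -6), P⁻¹ = [[1, 1, 1], [1, 0, 0], [0, 0, 1]].
C² = P·diag(25, 36, 36)·P⁻¹ = [[36, 0, 0], [-11, 25, -11], [0, 0, 36]].
The requested entry is 25.

25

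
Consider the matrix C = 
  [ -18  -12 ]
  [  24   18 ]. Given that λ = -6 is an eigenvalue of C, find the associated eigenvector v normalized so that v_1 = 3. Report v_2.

C + 6I = [[-12, -12], [24, 24]].
Solving (C + 6I)v = 0 gives the eigenspace spanned by (3, -3).
With v_1 = 3, v = (3, -3), so v_2 = -3.

-3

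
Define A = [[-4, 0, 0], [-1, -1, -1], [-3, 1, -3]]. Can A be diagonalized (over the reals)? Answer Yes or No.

Characteristic polynomial: p(r) = r^3 + 8r^2 + 20r + 16 = (r + 2)^2(r + 4).
r = -2 has algebraic multiplicity 2; rank(A + 2I) = 2, so geometric multiplicity = 1.
Geometric multiplicity < algebraic multiplicity, so A is not diagonalizable.

No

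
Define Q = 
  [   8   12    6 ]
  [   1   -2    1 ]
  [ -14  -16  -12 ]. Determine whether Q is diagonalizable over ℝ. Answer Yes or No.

Characteristic polynomial: p(μ) = μ^3 + 6μ^2 - 32 = (μ - 2)(μ + 4)^2.
μ = -4 has algebraic multiplicity 2; rank(Q + 4I) = 2, so geometric multiplicity = 1.
Geometric multiplicity < algebraic multiplicity, so Q is not diagonalizable.

No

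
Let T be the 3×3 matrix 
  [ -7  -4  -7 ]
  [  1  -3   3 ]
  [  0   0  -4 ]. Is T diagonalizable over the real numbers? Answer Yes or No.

No

Characteristic polynomial: p(μ) = μ^3 + 14μ^2 + 65μ + 100 = (μ + 4)(μ + 5)^2.
μ = -5 has algebraic multiplicity 2; rank(T + 5I) = 2, so geometric multiplicity = 1.
Geometric multiplicity < algebraic multiplicity, so T is not diagonalizable.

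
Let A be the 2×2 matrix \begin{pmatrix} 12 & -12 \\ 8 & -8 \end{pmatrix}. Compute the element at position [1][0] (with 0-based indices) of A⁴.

512

Characteristic polynomial: r^2 - 4r = r(r - 4), so the eigenvalues are 0, 4.
r=4: eigenvector (3, 2).
r=0: eigenvector (1, 1).
P = [[3, 1], [2, 1]], D = diag(4, 0), P⁻¹ = [[1, -1], [-2, 3]].
A⁴ = P·diag(256, 0)·P⁻¹ = [[768, -768], [512, -512]].
The requested entry is 512.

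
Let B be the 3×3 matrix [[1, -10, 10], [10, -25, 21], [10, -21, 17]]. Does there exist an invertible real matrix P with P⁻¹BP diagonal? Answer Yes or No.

Characteristic polynomial: p(t) = t^3 + 7t^2 + 8t - 16 = (t - 1)(t + 4)^2.
t = -4 has algebraic multiplicity 2; rank(B + 4I) = 2, so geometric multiplicity = 1.
Geometric multiplicity < algebraic multiplicity, so B is not diagonalizable.

No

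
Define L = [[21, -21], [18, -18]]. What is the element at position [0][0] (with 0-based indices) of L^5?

1701

Characteristic polynomial: t^2 - 3t = t(t - 3), so the eigenvalues are 0, 3.
t=0: eigenvector (1, 1).
t=3: eigenvector (7, 6).
P = [[1, 7], [1, 6]], D = diag(0, 3), P⁻¹ = [[-6, 7], [1, -1]].
L⁵ = P·diag(0, 243)·P⁻¹ = [[1701, -1701], [1458, -1458]].
The requested entry is 1701.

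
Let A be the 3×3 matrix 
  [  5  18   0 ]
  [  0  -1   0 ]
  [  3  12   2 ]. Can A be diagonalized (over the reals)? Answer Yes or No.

Yes

Characteristic polynomial: p(s) = s^3 - 6s^2 + 3s + 10 = (s - 5)(s - 2)(s + 1).
All 3 eigenvalues are distinct, so A is diagonalizable.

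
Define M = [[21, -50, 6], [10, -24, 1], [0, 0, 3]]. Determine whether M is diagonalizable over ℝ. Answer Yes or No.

Characteristic polynomial: p(μ) = μ^3 - 13μ + 12 = (μ - 3)(μ - 1)(μ + 4).
All 3 eigenvalues are distinct, so M is diagonalizable.

Yes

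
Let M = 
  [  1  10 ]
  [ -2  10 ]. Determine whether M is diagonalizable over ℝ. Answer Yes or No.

Yes

Characteristic polynomial: p(μ) = μ^2 - 11μ + 30 = (μ - 6)(μ - 5).
All 2 eigenvalues are distinct, so M is diagonalizable.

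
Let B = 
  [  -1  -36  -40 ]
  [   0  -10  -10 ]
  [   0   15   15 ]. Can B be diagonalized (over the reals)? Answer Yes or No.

Yes

Characteristic polynomial: p(λ) = λ^3 - 4λ^2 - 5λ = λ(λ - 5)(λ + 1).
All 3 eigenvalues are distinct, so B is diagonalizable.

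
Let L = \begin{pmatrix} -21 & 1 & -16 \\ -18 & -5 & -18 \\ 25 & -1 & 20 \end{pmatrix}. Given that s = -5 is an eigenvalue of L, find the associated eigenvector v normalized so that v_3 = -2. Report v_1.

2

L + 5I = [[-16, 1, -16], [-18, 0, -18], [25, -1, 25]].
Solving (L + 5I)v = 0 gives the eigenspace spanned by (2, 0, -2).
With v_3 = -2, v = (2, 0, -2), so v_1 = 2.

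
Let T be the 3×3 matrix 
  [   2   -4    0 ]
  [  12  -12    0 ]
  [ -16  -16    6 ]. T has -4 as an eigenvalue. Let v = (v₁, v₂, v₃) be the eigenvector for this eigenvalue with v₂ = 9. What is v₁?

T + 4I = [[6, -4, 0], [12, -8, 0], [-16, -16, 10]].
Solving (T + 4I)v = 0 gives the eigenspace spanned by (6, 9, 24).
With v₂ = 9, v = (6, 9, 24), so v₁ = 6.

6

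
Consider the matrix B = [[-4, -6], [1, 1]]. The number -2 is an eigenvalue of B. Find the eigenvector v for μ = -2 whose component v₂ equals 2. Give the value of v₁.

-6

B + 2I = [[-2, -6], [1, 3]].
Solving (B + 2I)v = 0 gives the eigenspace spanned by (-6, 2).
With v₂ = 2, v = (-6, 2), so v₁ = -6.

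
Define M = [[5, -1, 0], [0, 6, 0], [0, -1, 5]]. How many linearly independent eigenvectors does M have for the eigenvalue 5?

2

M − 5I = [[0, -1, 0], [0, 1, 0], [0, -1, 0]].
This matrix has rank 1, so its null space has dimension 3 − 1 = 2.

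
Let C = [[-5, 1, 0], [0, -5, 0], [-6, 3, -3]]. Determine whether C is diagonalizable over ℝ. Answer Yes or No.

Characteristic polynomial: p(r) = r^3 + 13r^2 + 55r + 75 = (r + 3)(r + 5)^2.
r = -5 has algebraic multiplicity 2; rank(C + 5I) = 2, so geometric multiplicity = 1.
Geometric multiplicity < algebraic multiplicity, so C is not diagonalizable.

No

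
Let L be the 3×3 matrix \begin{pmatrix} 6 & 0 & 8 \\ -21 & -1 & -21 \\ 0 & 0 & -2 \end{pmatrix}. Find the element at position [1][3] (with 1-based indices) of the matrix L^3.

224

Characteristic polynomial: s^3 - 3s^2 - 16s - 12 = (s - 6)(s + 1)(s + 2), so the eigenvalues are -2, -1, 6.
s=-1: eigenvector (0, 1, 0).
s=6: eigenvector (1, -3, 0).
s=-2: eigenvector (-1, 0, 1).
P = [[0, 1, -1], [1, -3, 0], [0, 0, 1]], D = diag(-1, 6, -2), P⁻¹ = [[3, 1, 3], [1, 0, 1], [0, 0, 1]].
L³ = P·diag(-1, 216, -8)·P⁻¹ = [[216, 0, 224], [-651, -1, -651], [0, 0, -8]].
The requested entry is 224.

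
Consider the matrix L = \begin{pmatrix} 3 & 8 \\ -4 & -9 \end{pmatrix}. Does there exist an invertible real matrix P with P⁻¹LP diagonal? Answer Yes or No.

Characteristic polynomial: p(r) = r^2 + 6r + 5 = (r + 1)(r + 5).
All 2 eigenvalues are distinct, so L is diagonalizable.

Yes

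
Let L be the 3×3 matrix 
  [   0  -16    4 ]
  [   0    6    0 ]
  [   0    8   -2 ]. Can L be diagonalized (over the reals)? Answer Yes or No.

Yes

Characteristic polynomial: p(t) = t^3 - 4t^2 - 12t = t(t - 6)(t + 2).
All 3 eigenvalues are distinct, so L is diagonalizable.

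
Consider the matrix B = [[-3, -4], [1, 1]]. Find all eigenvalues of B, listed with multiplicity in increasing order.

-1, -1

Characteristic polynomial: p(t) = t^2 + 2t + 1 = (t + 1)^2.
Roots (with multiplicity): -1, -1.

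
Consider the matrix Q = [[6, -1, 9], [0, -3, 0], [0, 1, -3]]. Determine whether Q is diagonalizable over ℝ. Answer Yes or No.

No

Characteristic polynomial: p(r) = r^3 - 27r - 54 = (r - 6)(r + 3)^2.
r = -3 has algebraic multiplicity 2; rank(Q + 3I) = 2, so geometric multiplicity = 1.
Geometric multiplicity < algebraic multiplicity, so Q is not diagonalizable.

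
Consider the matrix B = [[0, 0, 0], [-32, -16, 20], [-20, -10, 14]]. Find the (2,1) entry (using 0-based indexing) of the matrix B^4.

Characteristic polynomial: λ^3 + 2λ^2 - 24λ = λ(λ - 4)(λ + 6), so the eigenvalues are -6, 0, 4.
λ=0: eigenvector (1, -2, 0).
λ=-6: eigenvector (0, 2, 1).
λ=4: eigenvector (0, -1, -1).
P = [[1, 0, 0], [-2, 2, -1], [0, 1, -1]], D = diag(0, -6, 4), P⁻¹ = [[1, 0, 0], [2, 1, -1], [2, 1, -2]].
B⁴ = P·diag(0, 1296, 256)·P⁻¹ = [[0, 0, 0], [4672, 2336, -2080], [2080, 1040, -784]].
The requested entry is 1040.

1040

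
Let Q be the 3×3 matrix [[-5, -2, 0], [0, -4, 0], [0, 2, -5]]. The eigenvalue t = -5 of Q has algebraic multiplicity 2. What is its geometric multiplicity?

Q + 5I = [[0, -2, 0], [0, 1, 0], [0, 2, 0]].
This matrix has rank 1, so its null space has dimension 3 − 1 = 2.

2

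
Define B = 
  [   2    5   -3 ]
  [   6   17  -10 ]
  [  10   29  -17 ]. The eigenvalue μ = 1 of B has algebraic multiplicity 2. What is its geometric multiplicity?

1

B − 1I = [[1, 5, -3], [6, 16, -10], [10, 29, -18]].
This matrix has rank 2, so its null space has dimension 3 − 2 = 1.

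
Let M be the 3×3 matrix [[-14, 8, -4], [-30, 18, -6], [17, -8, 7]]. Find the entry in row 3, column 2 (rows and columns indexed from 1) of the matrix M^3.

Characteristic polynomial: t^3 - 11t^2 + 36t - 36 = (t - 6)(t - 3)(t - 2), so the eigenvalues are 2, 3, 6.
t=6: eigenvector (1, 2, -1).
t=2: eigenvector (-2, -3, 2).
t=3: eigenvector (-4, -6, 5).
P = [[1, -2, -4], [2, -3, -6], [-1, 2, 5]], D = diag(6, 2, 3), P⁻¹ = [[-3, 2, 0], [-4, 1, -2], [1, 0, 1]].
M³ = P·diag(216, 8, 27)·P⁻¹ = [[-692, 416, -76], [-1362, 840, -114], [719, -416, 103]].
The requested entry is -416.

-416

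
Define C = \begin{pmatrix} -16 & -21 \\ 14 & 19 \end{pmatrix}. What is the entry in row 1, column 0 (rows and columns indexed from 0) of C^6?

Characteristic polynomial: t^2 - 3t - 10 = (t - 5)(t + 2), so the eigenvalues are -2, 5.
t=5: eigenvector (1, -1).
t=-2: eigenvector (3, -2).
P = [[1, 3], [-1, -2]], D = diag(5, -2), P⁻¹ = [[-2, -3], [1, 1]].
C⁶ = P·diag(15625, 64)·P⁻¹ = [[-31058, -46683], [31122, 46747]].
The requested entry is 31122.

31122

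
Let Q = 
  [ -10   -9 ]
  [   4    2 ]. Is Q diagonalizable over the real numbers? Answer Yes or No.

No

Characteristic polynomial: p(μ) = μ^2 + 8μ + 16 = (μ + 4)^2.
μ = -4 has algebraic multiplicity 2; rank(Q + 4I) = 1, so geometric multiplicity = 1.
Geometric multiplicity < algebraic multiplicity, so Q is not diagonalizable.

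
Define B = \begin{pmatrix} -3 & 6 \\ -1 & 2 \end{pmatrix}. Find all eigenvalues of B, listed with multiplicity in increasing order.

Characteristic polynomial: p(s) = s^2 + s = s(s + 1).
Roots (with multiplicity): -1, 0.

-1, 0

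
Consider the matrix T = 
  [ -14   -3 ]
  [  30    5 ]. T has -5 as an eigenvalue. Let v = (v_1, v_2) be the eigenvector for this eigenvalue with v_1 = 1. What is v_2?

T + 5I = [[-9, -3], [30, 10]].
Solving (T + 5I)v = 0 gives the eigenspace spanned by (1, -3).
With v_1 = 1, v = (1, -3), so v_2 = -3.

-3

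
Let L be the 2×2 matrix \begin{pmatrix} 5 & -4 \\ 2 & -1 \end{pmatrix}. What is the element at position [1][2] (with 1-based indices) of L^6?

-1456

Characteristic polynomial: s^2 - 4s + 3 = (s - 3)(s - 1), so the eigenvalues are 1, 3.
s=3: eigenvector (2, 1).
s=1: eigenvector (1, 1).
P = [[2, 1], [1, 1]], D = diag(3, 1), P⁻¹ = [[1, -1], [-1, 2]].
L⁶ = P·diag(729, 1)·P⁻¹ = [[1457, -1456], [728, -727]].
The requested entry is -1456.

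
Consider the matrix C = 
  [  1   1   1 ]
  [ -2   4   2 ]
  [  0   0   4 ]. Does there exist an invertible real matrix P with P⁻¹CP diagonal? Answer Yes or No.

Characteristic polynomial: p(t) = t^3 - 9t^2 + 26t - 24 = (t - 4)(t - 3)(t - 2).
All 3 eigenvalues are distinct, so C is diagonalizable.

Yes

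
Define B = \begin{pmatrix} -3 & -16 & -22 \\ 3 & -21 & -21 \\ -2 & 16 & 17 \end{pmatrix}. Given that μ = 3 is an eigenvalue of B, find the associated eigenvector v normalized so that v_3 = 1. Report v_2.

-1

B − 3I = [[-6, -16, -22], [3, -24, -21], [-2, 16, 14]].
Solving (B − 3I)v = 0 gives the eigenspace spanned by (-1, -1, 1).
With v_3 = 1, v = (-1, -1, 1), so v_2 = -1.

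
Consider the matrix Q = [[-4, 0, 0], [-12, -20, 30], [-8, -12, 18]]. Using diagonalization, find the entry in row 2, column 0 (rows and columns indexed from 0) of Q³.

Characteristic polynomial: μ^3 + 6μ^2 + 8μ = μ(μ + 2)(μ + 4), so the eigenvalues are -4, -2, 0.
μ=-4: eigenvector (1, 3, 2).
μ=0: eigenvector (0, 3, 2).
μ=-2: eigenvector (0, -5, -3).
P = [[1, 0, 0], [3, 3, -5], [2, 2, -3]], D = diag(-4, 0, -2), P⁻¹ = [[1, 0, 0], [-1, -3, 5], [0, -2, 3]].
Q³ = P·diag(-64, 0, -8)·P⁻¹ = [[-64, 0, 0], [-192, -80, 120], [-128, -48, 72]].
The requested entry is -128.

-128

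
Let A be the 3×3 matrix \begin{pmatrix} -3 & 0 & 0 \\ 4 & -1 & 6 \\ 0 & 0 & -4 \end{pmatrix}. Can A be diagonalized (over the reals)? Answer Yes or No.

Characteristic polynomial: p(s) = s^3 + 8s^2 + 19s + 12 = (s + 1)(s + 3)(s + 4).
All 3 eigenvalues are distinct, so A is diagonalizable.

Yes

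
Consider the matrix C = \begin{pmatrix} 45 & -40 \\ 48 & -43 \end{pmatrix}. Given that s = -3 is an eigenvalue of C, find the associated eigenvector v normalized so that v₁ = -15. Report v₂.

-18

C + 3I = [[48, -40], [48, -40]].
Solving (C + 3I)v = 0 gives the eigenspace spanned by (-15, -18).
With v₁ = -15, v = (-15, -18), so v₂ = -18.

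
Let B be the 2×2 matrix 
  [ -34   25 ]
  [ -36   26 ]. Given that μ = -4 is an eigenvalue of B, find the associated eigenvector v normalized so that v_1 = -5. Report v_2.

-6

B + 4I = [[-30, 25], [-36, 30]].
Solving (B + 4I)v = 0 gives the eigenspace spanned by (-5, -6).
With v_1 = -5, v = (-5, -6), so v_2 = -6.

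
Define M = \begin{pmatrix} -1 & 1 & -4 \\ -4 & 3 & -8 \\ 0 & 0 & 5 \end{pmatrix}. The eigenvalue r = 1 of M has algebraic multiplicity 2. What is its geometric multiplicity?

1

M − 1I = [[-2, 1, -4], [-4, 2, -8], [0, 0, 4]].
This matrix has rank 2, so its null space has dimension 3 − 2 = 1.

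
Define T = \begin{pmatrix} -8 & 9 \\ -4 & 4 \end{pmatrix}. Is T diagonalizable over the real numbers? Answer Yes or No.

Characteristic polynomial: p(μ) = μ^2 + 4μ + 4 = (μ + 2)^2.
μ = -2 has algebraic multiplicity 2; rank(T + 2I) = 1, so geometric multiplicity = 1.
Geometric multiplicity < algebraic multiplicity, so T is not diagonalizable.

No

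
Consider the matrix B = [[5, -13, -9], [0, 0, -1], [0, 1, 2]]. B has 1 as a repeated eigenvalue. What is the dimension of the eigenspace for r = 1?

B − 1I = [[4, -13, -9], [0, -1, -1], [0, 1, 1]].
This matrix has rank 2, so its null space has dimension 3 − 2 = 1.

1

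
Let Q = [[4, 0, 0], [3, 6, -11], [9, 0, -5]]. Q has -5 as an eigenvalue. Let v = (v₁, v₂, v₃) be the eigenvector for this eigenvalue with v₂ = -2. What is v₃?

-2

Q + 5I = [[9, 0, 0], [3, 11, -11], [9, 0, 0]].
Solving (Q + 5I)v = 0 gives the eigenspace spanned by (0, -2, -2).
With v₂ = -2, v = (0, -2, -2), so v₃ = -2.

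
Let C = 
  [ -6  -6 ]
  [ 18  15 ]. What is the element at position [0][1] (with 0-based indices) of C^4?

-2430

Characteristic polynomial: λ^2 - 9λ + 18 = (λ - 6)(λ - 3), so the eigenvalues are 3, 6.
λ=6: eigenvector (1, -2).
λ=3: eigenvector (2, -3).
P = [[1, 2], [-2, -3]], D = diag(6, 3), P⁻¹ = [[-3, -2], [2, 1]].
C⁴ = P·diag(1296, 81)·P⁻¹ = [[-3564, -2430], [7290, 4941]].
The requested entry is -2430.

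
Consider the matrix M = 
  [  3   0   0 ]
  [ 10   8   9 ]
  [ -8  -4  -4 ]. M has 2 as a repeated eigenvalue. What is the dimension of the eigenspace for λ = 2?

1

M − 2I = [[1, 0, 0], [10, 6, 9], [-8, -4, -6]].
This matrix has rank 2, so its null space has dimension 3 − 2 = 1.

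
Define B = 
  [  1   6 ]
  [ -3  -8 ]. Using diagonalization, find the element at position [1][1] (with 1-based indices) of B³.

109

Characteristic polynomial: s^2 + 7s + 10 = (s + 2)(s + 5), so the eigenvalues are -5, -2.
s=-2: eigenvector (-2, 1).
s=-5: eigenvector (-1, 1).
P = [[-2, -1], [1, 1]], D = diag(-2, -5), P⁻¹ = [[-1, -1], [1, 2]].
B³ = P·diag(-8, -125)·P⁻¹ = [[109, 234], [-117, -242]].
The requested entry is 109.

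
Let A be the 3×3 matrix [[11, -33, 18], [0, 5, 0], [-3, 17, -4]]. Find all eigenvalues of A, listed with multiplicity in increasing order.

2, 5, 5

Characteristic polynomial: p(s) = s^3 - 12s^2 + 45s - 50 = (s - 5)^2(s - 2).
Roots (with multiplicity): 2, 5, 5.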